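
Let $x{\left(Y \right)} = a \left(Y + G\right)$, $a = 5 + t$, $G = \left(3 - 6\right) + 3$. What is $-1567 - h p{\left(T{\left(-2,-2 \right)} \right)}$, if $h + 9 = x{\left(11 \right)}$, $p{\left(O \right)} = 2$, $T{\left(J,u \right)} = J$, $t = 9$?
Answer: $-1857$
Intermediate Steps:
$G = 0$ ($G = -3 + 3 = 0$)
$a = 14$ ($a = 5 + 9 = 14$)
$x{\left(Y \right)} = 14 Y$ ($x{\left(Y \right)} = 14 \left(Y + 0\right) = 14 Y$)
$h = 145$ ($h = -9 + 14 \cdot 11 = -9 + 154 = 145$)
$-1567 - h p{\left(T{\left(-2,-2 \right)} \right)} = -1567 - 145 \cdot 2 = -1567 - 290 = -1857$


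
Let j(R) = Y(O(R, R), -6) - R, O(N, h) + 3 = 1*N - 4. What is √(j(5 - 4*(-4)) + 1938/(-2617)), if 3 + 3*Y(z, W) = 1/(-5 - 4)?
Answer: 17*I*√43722219/23553 ≈ 4.7726*I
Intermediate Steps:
O(N, h) = -7 + N (O(N, h) = -3 + (1*N - 4) = -3 + (N - 4) = -3 + (-4 + N) = -7 + N)
Y(z, W) = -28/27 (Y(z, W) = -1 + 1/(3*(-5 - 4)) = -1 + (⅓)/(-9) = -1 + (⅓)*(-⅑) = -1 - 1/27 = -28/27)
j(R) = -28/27 - R
√(j(5 - 4*(-4)) + 1938/(-2617)) = √((-28/27 - (5 - 4*(-4))) + 1938/(-2617)) = √((-28/27 - (5 + 16)) + 1938*(-1/2617)) = √((-28/27 - 1*21) - 1938/2617) = √((-28/27 - 21) - 1938/2617) = √(-595/27 - 1938/2617) = √(-1609441/70659) = 17*I*√43722219/23553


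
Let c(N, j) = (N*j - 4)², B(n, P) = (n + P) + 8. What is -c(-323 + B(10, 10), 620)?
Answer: -33453873216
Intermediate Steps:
B(n, P) = 8 + P + n (B(n, P) = (P + n) + 8 = 8 + P + n)
c(N, j) = (-4 + N*j)²
-c(-323 + B(10, 10), 620) = -(-4 + (-323 + (8 + 10 + 10))*620)² = -(-4 + (-323 + 28)*620)² = -(-4 - 295*620)² = -(-4 - 182900)² = -1*(-182904)² = -1*33453873216 = -33453873216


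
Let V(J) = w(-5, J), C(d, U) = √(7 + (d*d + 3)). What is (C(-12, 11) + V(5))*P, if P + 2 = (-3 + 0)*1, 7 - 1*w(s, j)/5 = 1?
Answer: -150 - 5*√154 ≈ -212.05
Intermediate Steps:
w(s, j) = 30 (w(s, j) = 35 - 5*1 = 35 - 5 = 30)
C(d, U) = √(10 + d²) (C(d, U) = √(7 + (d² + 3)) = √(7 + (3 + d²)) = √(10 + d²))
V(J) = 30
P = -5 (P = -2 + (-3 + 0)*1 = -2 - 3*1 = -2 - 3 = -5)
(C(-12, 11) + V(5))*P = (√(10 + (-12)²) + 30)*(-5) = (√(10 + 144) + 30)*(-5) = (√154 + 30)*(-5) = (30 + √154)*(-5) = -150 - 5*√154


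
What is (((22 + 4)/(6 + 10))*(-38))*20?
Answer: -1235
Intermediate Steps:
(((22 + 4)/(6 + 10))*(-38))*20 = ((26/16)*(-38))*20 = ((26*(1/16))*(-38))*20 = ((13/8)*(-38))*20 = -247/4*20 = -1235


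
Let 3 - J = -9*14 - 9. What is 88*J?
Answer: 12144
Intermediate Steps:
J = 138 (J = 3 - (-9*14 - 9) = 3 - (-126 - 9) = 3 - 1*(-135) = 3 + 135 = 138)
88*J = 88*138 = 12144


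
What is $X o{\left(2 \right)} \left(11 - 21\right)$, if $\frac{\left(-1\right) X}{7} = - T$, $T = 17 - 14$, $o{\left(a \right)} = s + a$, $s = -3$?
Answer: $210$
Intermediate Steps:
$o{\left(a \right)} = -3 + a$
$T = 3$
$X = 21$ ($X = - 7 \left(\left(-1\right) 3\right) = \left(-7\right) \left(-3\right) = 21$)
$X o{\left(2 \right)} \left(11 - 21\right) = 21 \left(-3 + 2\right) \left(11 - 21\right) = 21 \left(-1\right) \left(11 - 21\right) = \left(-21\right) \left(-10\right) = 210$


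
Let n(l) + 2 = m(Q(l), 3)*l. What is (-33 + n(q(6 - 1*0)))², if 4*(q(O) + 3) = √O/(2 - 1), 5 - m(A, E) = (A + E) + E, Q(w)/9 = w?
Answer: 934177/64 - 49343*√6/16 ≈ 7042.4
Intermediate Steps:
Q(w) = 9*w
m(A, E) = 5 - A - 2*E (m(A, E) = 5 - ((A + E) + E) = 5 - (A + 2*E) = 5 + (-A - 2*E) = 5 - A - 2*E)
q(O) = -3 + √O/4 (q(O) = -3 + (√O/(2 - 1))/4 = -3 + (√O/1)/4 = -3 + (1*√O)/4 = -3 + √O/4)
n(l) = -2 + l*(-1 - 9*l) (n(l) = -2 + (5 - 9*l - 2*3)*l = -2 + (5 - 9*l - 6)*l = -2 + (-1 - 9*l)*l = -2 + l*(-1 - 9*l))
(-33 + n(q(6 - 1*0)))² = (-33 + (-2 - (-3 + √(6 - 1*0)/4)*(1 + 9*(-3 + √(6 - 1*0)/4))))² = (-33 + (-2 - (-3 + √(6 + 0)/4)*(1 + 9*(-3 + √(6 + 0)/4))))² = (-33 + (-2 - (-3 + √6/4)*(1 + 9*(-3 + √6/4))))² = (-33 + (-2 - (-3 + √6/4)*(1 + (-27 + 9*√6/4))))² = (-33 + (-2 - (-3 + √6/4)*(-26 + 9*√6/4)))² = (-33 + (-2 - (-26 + 9*√6/4)*(-3 + √6/4)))² = (-35 - (-26 + 9*√6/4)*(-3 + √6/4))²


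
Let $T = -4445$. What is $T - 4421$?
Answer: $-8866$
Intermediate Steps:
$T - 4421 = -4445 - 4421 = -8866$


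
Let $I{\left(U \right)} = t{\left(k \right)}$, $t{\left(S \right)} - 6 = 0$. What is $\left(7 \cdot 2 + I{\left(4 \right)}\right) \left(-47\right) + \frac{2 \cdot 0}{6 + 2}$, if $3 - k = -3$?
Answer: $-940$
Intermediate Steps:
$k = 6$ ($k = 3 - -3 = 3 + 3 = 6$)
$t{\left(S \right)} = 6$ ($t{\left(S \right)} = 6 + 0 = 6$)
$I{\left(U \right)} = 6$
$\left(7 \cdot 2 + I{\left(4 \right)}\right) \left(-47\right) + \frac{2 \cdot 0}{6 + 2} = \left(7 \cdot 2 + 6\right) \left(-47\right) + \frac{2 \cdot 0}{6 + 2} = \left(14 + 6\right) \left(-47\right) + \frac{0}{8} = 20 \left(-47\right) + 0 \cdot \frac{1}{8} = -940 + 0 = -940$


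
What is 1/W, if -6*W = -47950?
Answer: 3/23975 ≈ 0.00012513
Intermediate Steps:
W = 23975/3 (W = -⅙*(-47950) = 23975/3 ≈ 7991.7)
1/W = 1/(23975/3) = 3/23975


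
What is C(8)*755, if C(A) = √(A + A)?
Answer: 3020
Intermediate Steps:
C(A) = √2*√A (C(A) = √(2*A) = √2*√A)
C(8)*755 = (√2*√8)*755 = (√2*(2*√2))*755 = 4*755 = 3020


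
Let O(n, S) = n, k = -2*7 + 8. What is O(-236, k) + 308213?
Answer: 307977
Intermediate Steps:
k = -6 (k = -14 + 8 = -6)
O(-236, k) + 308213 = -236 + 308213 = 307977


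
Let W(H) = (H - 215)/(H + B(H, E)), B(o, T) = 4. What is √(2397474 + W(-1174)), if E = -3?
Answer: √364655975970/390 ≈ 1548.4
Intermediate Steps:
W(H) = (-215 + H)/(4 + H) (W(H) = (H - 215)/(H + 4) = (-215 + H)/(4 + H))
√(2397474 + W(-1174)) = √(2397474 + (-215 - 1174)/(4 - 1174)) = √(2397474 - 1389/(-1170)) = √(2397474 - 1/1170*(-1389)) = √(2397474 + 463/390) = √(935015323/390) = √364655975970/390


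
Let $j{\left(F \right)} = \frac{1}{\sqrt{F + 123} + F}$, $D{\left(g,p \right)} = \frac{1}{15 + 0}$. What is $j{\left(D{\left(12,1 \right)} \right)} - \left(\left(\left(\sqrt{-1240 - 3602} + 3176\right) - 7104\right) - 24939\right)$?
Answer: $\frac{799298348}{27689} + \frac{15 \sqrt{27690}}{27689} - 3 i \sqrt{538} \approx 28867.0 - 69.584 i$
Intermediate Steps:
$D{\left(g,p \right)} = \frac{1}{15}$
$j{\left(F \right)} = \frac{1}{F + \sqrt{123 + F}}$ ($j{\left(F \right)} = \frac{1}{\sqrt{123 + F} + F} = \frac{1}{F + \sqrt{123 + F}}$)
$j{\left(D{\left(12,1 \right)} \right)} - \left(\left(\left(\sqrt{-1240 - 3602} + 3176\right) - 7104\right) - 24939\right) = \frac{1}{\frac{1}{15} + \sqrt{123 + \frac{1}{15}}} - \left(\left(\left(\sqrt{-1240 - 3602} + 3176\right) - 7104\right) - 24939\right) = \frac{1}{\frac{1}{15} + \sqrt{\frac{1846}{15}}} - \left(\left(\left(\sqrt{-4842} + 3176\right) - 7104\right) - 24939\right) = \frac{1}{\frac{1}{15} + \frac{\sqrt{27690}}{15}} - \left(\left(\left(3 i \sqrt{538} + 3176\right) - 7104\right) - 24939\right) = \frac{1}{\frac{1}{15} + \frac{\sqrt{27690}}{15}} - \left(\left(\left(3176 + 3 i \sqrt{538}\right) - 7104\right) - 24939\right) = \frac{1}{\frac{1}{15} + \frac{\sqrt{27690}}{15}} - \left(\left(-3928 + 3 i \sqrt{538}\right) - 24939\right) = \frac{1}{\frac{1}{15} + \frac{\sqrt{27690}}{15}} - \left(-28867 + 3 i \sqrt{538}\right) = \frac{1}{\frac{1}{15} + \frac{\sqrt{27690}}{15}} + \left(28867 - 3 i \sqrt{538}\right) = 28867 + \frac{1}{\frac{1}{15} + \frac{\sqrt{27690}}{15}} - 3 i \sqrt{538}$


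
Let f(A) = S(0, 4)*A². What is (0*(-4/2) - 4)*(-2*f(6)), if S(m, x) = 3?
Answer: 864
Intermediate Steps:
f(A) = 3*A²
(0*(-4/2) - 4)*(-2*f(6)) = (0*(-4/2) - 4)*(-6*6²) = (0*(-4*½) - 4)*(-6*36) = (0*(-2) - 4)*(-2*108) = (0 - 4)*(-216) = -4*(-216) = 864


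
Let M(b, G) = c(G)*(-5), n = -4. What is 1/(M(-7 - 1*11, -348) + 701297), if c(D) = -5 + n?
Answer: 1/701342 ≈ 1.4258e-6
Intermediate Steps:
c(D) = -9 (c(D) = -5 - 4 = -9)
M(b, G) = 45 (M(b, G) = -9*(-5) = 45)
1/(M(-7 - 1*11, -348) + 701297) = 1/(45 + 701297) = 1/701342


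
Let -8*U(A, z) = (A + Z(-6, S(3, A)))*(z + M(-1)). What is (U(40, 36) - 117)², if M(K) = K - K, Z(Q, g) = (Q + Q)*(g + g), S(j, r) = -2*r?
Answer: 79869969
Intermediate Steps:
Z(Q, g) = 4*Q*g (Z(Q, g) = (2*Q)*(2*g) = 4*Q*g)
M(K) = 0
U(A, z) = -49*A*z/8 (U(A, z) = -(A + 4*(-6)*(-2*A))*(z + 0)/8 = -(A + 48*A)*z/8 = -49*A*z/8)
(U(40, 36) - 117)² = (-49/8*40*36 - 117)² = (-8820 - 117)² = (-8937)² = 79869969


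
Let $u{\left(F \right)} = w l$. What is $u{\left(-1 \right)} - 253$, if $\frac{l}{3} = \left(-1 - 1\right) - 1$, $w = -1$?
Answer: $-244$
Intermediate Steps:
$l = -9$ ($l = 3 \left(\left(-1 - 1\right) - 1\right) = 3 \left(-2 - 1\right) = 3 \left(-3\right) = -9$)
$u{\left(F \right)} = 9$ ($u{\left(F \right)} = \left(-1\right) \left(-9\right) = 9$)
$u{\left(-1 \right)} - 253 = 9 - 253 = -244$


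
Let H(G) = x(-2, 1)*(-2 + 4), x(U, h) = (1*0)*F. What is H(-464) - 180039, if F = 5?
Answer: -180039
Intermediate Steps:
x(U, h) = 0 (x(U, h) = (1*0)*5 = 0*5 = 0)
H(G) = 0 (H(G) = 0*(-2 + 4) = 0*2 = 0)
H(-464) - 180039 = 0 - 180039 = -180039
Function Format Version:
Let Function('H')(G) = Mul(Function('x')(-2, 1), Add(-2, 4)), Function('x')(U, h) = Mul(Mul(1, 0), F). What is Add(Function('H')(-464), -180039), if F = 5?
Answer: -180039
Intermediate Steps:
Function('x')(U, h) = 0 (Function('x')(U, h) = Mul(Mul(1, 0), 5) = Mul(0, 5) = 0)
Function('H')(G) = 0 (Function('H')(G) = Mul(0, Add(-2, 4)) = Mul(0, 2) = 0)
Add(Function('H')(-464), -180039) = Add(0, -180039) = -180039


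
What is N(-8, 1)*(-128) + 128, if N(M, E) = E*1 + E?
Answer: -128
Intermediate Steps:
N(M, E) = 2*E (N(M, E) = E + E = 2*E)
N(-8, 1)*(-128) + 128 = (2*1)*(-128) + 128 = 2*(-128) + 128 = -256 + 128 = -128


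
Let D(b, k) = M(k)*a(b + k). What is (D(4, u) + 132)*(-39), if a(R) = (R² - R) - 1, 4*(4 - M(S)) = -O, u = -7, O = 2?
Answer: -14157/2 ≈ -7078.5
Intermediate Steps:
M(S) = 9/2 (M(S) = 4 - (-1)*2/4 = 4 - ¼*(-2) = 4 + ½ = 9/2)
a(R) = -1 + R² - R
D(b, k) = -9/2 - 9*b/2 - 9*k/2 + 9*(b + k)²/2 (D(b, k) = 9*(-1 + (b + k)² - (b + k))/2 = 9*(-1 + (b + k)² + (-b - k))/2 = 9*(-1 + (b + k)² - b - k)/2 = -9/2 - 9*b/2 - 9*k/2 + 9*(b + k)²/2)
(D(4, u) + 132)*(-39) = ((-9/2 - 9/2*4 - 9/2*(-7) + 9*(4 - 7)²/2) + 132)*(-39) = ((-9/2 - 18 + 63/2 + (9/2)*(-3)²) + 132)*(-39) = ((-9/2 - 18 + 63/2 + (9/2)*9) + 132)*(-39) = ((-9/2 - 18 + 63/2 + 81/2) + 132)*(-39) = (99/2 + 132)*(-39) = (363/2)*(-39) = -14157/2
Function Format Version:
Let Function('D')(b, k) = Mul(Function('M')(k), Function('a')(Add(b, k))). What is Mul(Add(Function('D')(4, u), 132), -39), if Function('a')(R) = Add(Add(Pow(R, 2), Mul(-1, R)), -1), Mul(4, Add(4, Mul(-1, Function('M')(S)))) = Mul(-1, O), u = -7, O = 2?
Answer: Rational(-14157, 2) ≈ -7078.5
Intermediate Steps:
Function('M')(S) = Rational(9, 2) (Function('M')(S) = Add(4, Mul(Rational(-1, 4), Mul(-1, 2))) = Add(4, Mul(Rational(-1, 4), -2)) = Add(4, Rational(1, 2)) = Rational(9, 2))
Function('a')(R) = Add(-1, Pow(R, 2), Mul(-1, R))
Function('D')(b, k) = Add(Rational(-9, 2), Mul(Rational(-9, 2), b), Mul(Rational(-9, 2), k), Mul(Rational(9, 2), Pow(Add(b, k), 2))) (Function('D')(b, k) = Mul(Rational(9, 2), Add(-1, Pow(Add(b, k), 2), Mul(-1, Add(b, k)))) = Mul(Rational(9, 2), Add(-1, Pow(Add(b, k), 2), Add(Mul(-1, b), Mul(-1, k)))) = Mul(Rational(9, 2), Add(-1, Pow(Add(b, k), 2), Mul(-1, b), Mul(-1, k))) = Add(Rational(-9, 2), Mul(Rational(-9, 2), b), Mul(Rational(-9, 2), k), Mul(Rational(9, 2), Pow(Add(b, k), 2))))
Mul(Add(Function('D')(4, u), 132), -39) = Mul(Add(Add(Rational(-9, 2), Mul(Rational(-9, 2), 4), Mul(Rational(-9, 2), -7), Mul(Rational(9, 2), Pow(Add(4, -7), 2))), 132), -39) = Mul(Add(Add(Rational(-9, 2), -18, Rational(63, 2), Mul(Rational(9, 2), Pow(-3, 2))), 132), -39) = Mul(Add(Add(Rational(-9, 2), -18, Rational(63, 2), Mul(Rational(9, 2), 9)), 132), -39) = Mul(Add(Add(Rational(-9, 2), -18, Rational(63, 2), Rational(81, 2)), 132), -39) = Mul(Add(Rational(99, 2), 132), -39) = Mul(Rational(363, 2), -39) = Rational(-14157, 2)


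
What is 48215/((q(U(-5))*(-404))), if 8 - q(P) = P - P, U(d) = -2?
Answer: -48215/3232 ≈ -14.918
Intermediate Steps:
q(P) = 8 (q(P) = 8 - (P - P) = 8 - 1*0 = 8 + 0 = 8)
48215/((q(U(-5))*(-404))) = 48215/((8*(-404))) = 48215/(-3232) = 48215*(-1/3232) = -48215/3232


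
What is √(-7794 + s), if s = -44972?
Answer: I*√52766 ≈ 229.71*I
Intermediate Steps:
√(-7794 + s) = √(-7794 - 44972) = √(-52766) = I*√52766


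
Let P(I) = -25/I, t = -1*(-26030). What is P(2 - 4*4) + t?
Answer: 364445/14 ≈ 26032.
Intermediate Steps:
t = 26030
P(2 - 4*4) + t = -25/(2 - 4*4) + 26030 = -25/(2 - 16) + 26030 = -25/(-14) + 26030 = -25*(-1/14) + 26030 = 25/14 + 26030 = 364445/14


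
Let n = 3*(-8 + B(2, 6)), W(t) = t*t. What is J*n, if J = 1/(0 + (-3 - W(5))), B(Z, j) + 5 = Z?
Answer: 33/28 ≈ 1.1786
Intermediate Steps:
W(t) = t²
B(Z, j) = -5 + Z
J = -1/28 (J = 1/(0 + (-3 - 1*5²)) = 1/(0 + (-3 - 1*25)) = 1/(0 + (-3 - 25)) = 1/(0 - 28) = 1/(-28) = -1/28 ≈ -0.035714)
n = -33 (n = 3*(-8 + (-5 + 2)) = 3*(-8 - 3) = 3*(-11) = -33)
J*n = -1/28*(-33) = 33/28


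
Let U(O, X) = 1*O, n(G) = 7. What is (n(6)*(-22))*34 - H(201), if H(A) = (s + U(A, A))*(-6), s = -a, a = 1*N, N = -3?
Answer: -4012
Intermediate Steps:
a = -3 (a = 1*(-3) = -3)
U(O, X) = O
s = 3 (s = -1*(-3) = 3)
H(A) = -18 - 6*A (H(A) = (3 + A)*(-6) = -18 - 6*A)
(n(6)*(-22))*34 - H(201) = (7*(-22))*34 - (-18 - 6*201) = -154*34 - (-18 - 1206) = -5236 - 1*(-1224) = -5236 + 1224 = -4012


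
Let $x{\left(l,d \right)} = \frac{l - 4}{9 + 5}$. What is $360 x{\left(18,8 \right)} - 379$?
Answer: $-19$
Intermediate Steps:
$x{\left(l,d \right)} = - \frac{2}{7} + \frac{l}{14}$ ($x{\left(l,d \right)} = \frac{-4 + l}{14} = \left(-4 + l\right) \frac{1}{14} = - \frac{2}{7} + \frac{l}{14}$)
$360 x{\left(18,8 \right)} - 379 = 360 \left(- \frac{2}{7} + \frac{1}{14} \cdot 18\right) - 379 = 360 \left(- \frac{2}{7} + \frac{9}{7}\right) - 379 = 360 \cdot 1 - 379 = 360 - 379 = -19$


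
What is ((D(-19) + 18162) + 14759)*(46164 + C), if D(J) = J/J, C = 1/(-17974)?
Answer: 13658543309835/8987 ≈ 1.5198e+9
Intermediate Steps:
C = -1/17974 ≈ -5.5636e-5
D(J) = 1
((D(-19) + 18162) + 14759)*(46164 + C) = ((1 + 18162) + 14759)*(46164 - 1/17974) = (18163 + 14759)*(829751735/17974) = 32922*(829751735/17974) = 13658543309835/8987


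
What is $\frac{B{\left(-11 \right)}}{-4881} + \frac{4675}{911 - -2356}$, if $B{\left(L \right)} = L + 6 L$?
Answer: $\frac{699098}{483219} \approx 1.4468$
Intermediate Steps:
$B{\left(L \right)} = 7 L$
$\frac{B{\left(-11 \right)}}{-4881} + \frac{4675}{911 - -2356} = \frac{7 \left(-11\right)}{-4881} + \frac{4675}{911 - -2356} = \left(-77\right) \left(- \frac{1}{4881}\right) + \frac{4675}{911 + 2356} = \frac{77}{4881} + \frac{4675}{3267} = \frac{77}{4881} + 4675 \cdot \frac{1}{3267} = \frac{77}{4881} + \frac{425}{297} = \frac{699098}{483219}$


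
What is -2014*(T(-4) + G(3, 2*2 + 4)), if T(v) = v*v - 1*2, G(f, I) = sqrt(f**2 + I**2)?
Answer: -28196 - 2014*sqrt(73) ≈ -45404.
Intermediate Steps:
G(f, I) = sqrt(I**2 + f**2)
T(v) = -2 + v**2 (T(v) = v**2 - 2 = -2 + v**2)
-2014*(T(-4) + G(3, 2*2 + 4)) = -2014*((-2 + (-4)**2) + sqrt((2*2 + 4)**2 + 3**2)) = -2014*((-2 + 16) + sqrt((4 + 4)**2 + 9)) = -2014*(14 + sqrt(8**2 + 9)) = -2014*(14 + sqrt(64 + 9)) = -2014*(14 + sqrt(73)) = -28196 - 2014*sqrt(73)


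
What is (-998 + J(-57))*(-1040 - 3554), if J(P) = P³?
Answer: 855361454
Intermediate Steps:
(-998 + J(-57))*(-1040 - 3554) = (-998 + (-57)³)*(-1040 - 3554) = (-998 - 185193)*(-4594) = -186191*(-4594) = 855361454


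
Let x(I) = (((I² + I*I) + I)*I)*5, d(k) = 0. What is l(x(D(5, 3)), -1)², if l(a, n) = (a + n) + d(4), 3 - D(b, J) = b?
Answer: 3721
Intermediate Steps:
D(b, J) = 3 - b
x(I) = 5*I*(I + 2*I²) (x(I) = (((I² + I²) + I)*I)*5 = ((2*I² + I)*I)*5 = ((I + 2*I²)*I)*5 = (I*(I + 2*I²))*5 = 5*I*(I + 2*I²))
l(a, n) = a + n (l(a, n) = (a + n) + 0 = a + n)
l(x(D(5, 3)), -1)² = ((3 - 1*5)²*(5 + 10*(3 - 1*5)) - 1)² = ((3 - 5)²*(5 + 10*(3 - 5)) - 1)² = ((-2)²*(5 + 10*(-2)) - 1)² = (4*(5 - 20) - 1)² = (4*(-15) - 1)² = (-60 - 1)² = (-61)² = 3721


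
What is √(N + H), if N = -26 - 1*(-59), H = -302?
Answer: I*√269 ≈ 16.401*I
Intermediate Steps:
N = 33 (N = -26 + 59 = 33)
√(N + H) = √(33 - 302) = √(-269) = I*√269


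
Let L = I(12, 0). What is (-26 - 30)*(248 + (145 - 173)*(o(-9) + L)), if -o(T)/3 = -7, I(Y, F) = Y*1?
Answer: 37856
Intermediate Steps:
I(Y, F) = Y
o(T) = 21 (o(T) = -3*(-7) = 21)
L = 12
(-26 - 30)*(248 + (145 - 173)*(o(-9) + L)) = (-26 - 30)*(248 + (145 - 173)*(21 + 12)) = -56*(248 - 28*33) = -56*(248 - 924) = -56*(-676) = 37856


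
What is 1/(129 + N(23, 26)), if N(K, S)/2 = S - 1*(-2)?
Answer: 1/185 ≈ 0.0054054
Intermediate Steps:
N(K, S) = 4 + 2*S (N(K, S) = 2*(S - 1*(-2)) = 2*(S + 2) = 2*(2 + S) = 4 + 2*S)
1/(129 + N(23, 26)) = 1/(129 + (4 + 2*26)) = 1/(129 + (4 + 52)) = 1/(129 + 56) = 1/185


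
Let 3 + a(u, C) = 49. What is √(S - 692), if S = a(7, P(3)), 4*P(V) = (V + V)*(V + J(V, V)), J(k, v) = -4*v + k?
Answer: I*√646 ≈ 25.417*I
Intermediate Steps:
J(k, v) = k - 4*v
P(V) = -V² (P(V) = ((V + V)*(V + (V - 4*V)))/4 = ((2*V)*(V - 3*V))/4 = ((2*V)*(-2*V))/4 = (-4*V²)/4 = -V²)
a(u, C) = 46 (a(u, C) = -3 + 49 = 46)
S = 46
√(S - 692) = √(46 - 692) = √(-646) = I*√646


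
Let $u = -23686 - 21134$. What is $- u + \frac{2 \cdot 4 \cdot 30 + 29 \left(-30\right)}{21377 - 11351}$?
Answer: $\frac{24964705}{557} \approx 44820.0$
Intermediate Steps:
$u = -44820$
$- u + \frac{2 \cdot 4 \cdot 30 + 29 \left(-30\right)}{21377 - 11351} = \left(-1\right) \left(-44820\right) + \frac{2 \cdot 4 \cdot 30 + 29 \left(-30\right)}{21377 - 11351} = 44820 + \frac{8 \cdot 30 - 870}{10026} = 44820 + \left(240 - 870\right) \frac{1}{10026} = 44820 - \frac{35}{557} = \frac{24964705}{557}$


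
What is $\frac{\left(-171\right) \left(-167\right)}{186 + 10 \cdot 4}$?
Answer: $\frac{28557}{226} \approx 126.36$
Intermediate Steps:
$\frac{\left(-171\right) \left(-167\right)}{186 + 10 \cdot 4} = \frac{28557}{186 + 40} = \frac{28557}{226}$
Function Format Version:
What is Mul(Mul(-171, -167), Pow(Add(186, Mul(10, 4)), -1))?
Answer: Rational(28557, 226) ≈ 126.36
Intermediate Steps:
Mul(Mul(-171, -167), Pow(Add(186, Mul(10, 4)), -1)) = Mul(28557, Pow(Add(186, 40), -1)) = Mul(28557, Pow(226, -1)) = Mul(28557, Rational(1, 226)) = Rational(28557, 226)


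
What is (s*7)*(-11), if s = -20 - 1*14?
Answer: 2618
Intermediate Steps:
s = -34 (s = -20 - 14 = -34)
(s*7)*(-11) = -34*7*(-11) = -238*(-11) = 2618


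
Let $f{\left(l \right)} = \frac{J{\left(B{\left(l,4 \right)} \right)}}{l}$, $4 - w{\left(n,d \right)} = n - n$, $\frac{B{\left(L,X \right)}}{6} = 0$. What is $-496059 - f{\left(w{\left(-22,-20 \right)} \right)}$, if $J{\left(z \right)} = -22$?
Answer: $- \frac{992107}{2} \approx -4.9605 \cdot 10^{5}$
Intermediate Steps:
$B{\left(L,X \right)} = 0$ ($B{\left(L,X \right)} = 6 \cdot 0 = 0$)
$w{\left(n,d \right)} = 4$ ($w{\left(n,d \right)} = 4 - \left(n - n\right) = 4 - 0 = 4 + 0 = 4$)
$f{\left(l \right)} = - \frac{22}{l}$
$-496059 - f{\left(w{\left(-22,-20 \right)} \right)} = -496059 - - \frac{22}{4} = -496059 - \left(-22\right) \frac{1}{4} = -496059 - - \frac{11}{2} = -496059 + \frac{11}{2} = - \frac{992107}{2}$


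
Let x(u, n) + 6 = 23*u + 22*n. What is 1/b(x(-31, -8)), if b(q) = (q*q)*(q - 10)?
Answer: -1/724927625 ≈ -1.3794e-9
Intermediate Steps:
x(u, n) = -6 + 22*n + 23*u (x(u, n) = -6 + (23*u + 22*n) = -6 + (22*n + 23*u) = -6 + 22*n + 23*u)
b(q) = q**2*(-10 + q)
1/b(x(-31, -8)) = 1/((-6 + 22*(-8) + 23*(-31))**2*(-10 + (-6 + 22*(-8) + 23*(-31)))) = 1/((-6 - 176 - 713)**2*(-10 + (-6 - 176 - 713))) = 1/((-895)**2*(-10 - 895)) = 1/(801025*(-905)) = 1/(-724927625) = -1/724927625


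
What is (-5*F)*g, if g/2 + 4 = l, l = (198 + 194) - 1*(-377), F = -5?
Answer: 38250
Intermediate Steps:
l = 769 (l = 392 + 377 = 769)
g = 1530 (g = -8 + 2*769 = -8 + 1538 = 1530)
(-5*F)*g = -5*(-5)*1530 = 25*1530 = 38250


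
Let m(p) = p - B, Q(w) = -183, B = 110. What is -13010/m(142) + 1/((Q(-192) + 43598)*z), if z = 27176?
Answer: -959362311273/2359692080 ≈ -406.56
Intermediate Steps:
m(p) = -110 + p (m(p) = p - 1*110 = p - 110 = -110 + p)
-13010/m(142) + 1/((Q(-192) + 43598)*z) = -13010/(-110 + 142) + 1/((-183 + 43598)*27176) = -13010/32 + (1/27176)/43415 = -13010*1/32 + (1/43415)*(1/27176) = -6505/16 + 1/1179846040 = -959362311273/2359692080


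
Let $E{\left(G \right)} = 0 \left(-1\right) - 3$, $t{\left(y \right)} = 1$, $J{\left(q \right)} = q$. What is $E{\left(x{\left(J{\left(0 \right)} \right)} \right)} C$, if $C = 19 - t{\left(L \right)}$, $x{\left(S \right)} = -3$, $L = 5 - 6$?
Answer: $-54$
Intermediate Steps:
$L = -1$ ($L = 5 - 6 = -1$)
$E{\left(G \right)} = -3$ ($E{\left(G \right)} = 0 - 3 = -3$)
$C = 18$ ($C = 19 - 1 = 18$)
$E{\left(x{\left(J{\left(0 \right)} \right)} \right)} C = \left(-3\right) 18 = -54$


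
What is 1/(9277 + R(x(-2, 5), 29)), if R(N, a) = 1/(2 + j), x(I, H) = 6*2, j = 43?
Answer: 45/417466 ≈ 0.00010779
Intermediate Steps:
x(I, H) = 12
R(N, a) = 1/45 (R(N, a) = 1/(2 + 43) = 1/45)
1/(9277 + R(x(-2, 5), 29)) = 1/(9277 + 1/45) = 1/(417466/45) = 45/417466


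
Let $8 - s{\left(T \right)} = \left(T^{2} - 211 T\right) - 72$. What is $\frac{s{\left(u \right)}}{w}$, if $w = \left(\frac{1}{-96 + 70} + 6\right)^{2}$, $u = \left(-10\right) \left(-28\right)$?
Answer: $- \frac{2601248}{4805} \approx -541.36$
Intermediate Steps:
$u = 280$
$s{\left(T \right)} = 80 - T^{2} + 211 T$ ($s{\left(T \right)} = 8 - \left(\left(T^{2} - 211 T\right) - 72\right) = 8 - \left(-72 + T^{2} - 211 T\right) = 8 + \left(72 - T^{2} + 211 T\right) = 80 - T^{2} + 211 T$)
$w = \frac{24025}{676}$ ($w = \left(\frac{1}{-26} + 6\right)^{2} = \left(- \frac{1}{26} + 6\right)^{2} = \left(\frac{155}{26}\right)^{2} = \frac{24025}{676} \approx 35.54$)
$\frac{s{\left(u \right)}}{w} = \frac{80 - 280^{2} + 211 \cdot 280}{\frac{24025}{676}} = \left(80 - 78400 + 59080\right) \frac{676}{24025} = \left(-19240\right) \frac{676}{24025} = - \frac{2601248}{4805}$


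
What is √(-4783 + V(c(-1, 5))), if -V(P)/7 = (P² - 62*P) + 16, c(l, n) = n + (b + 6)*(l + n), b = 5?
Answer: 2*I*√109 ≈ 20.881*I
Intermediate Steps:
c(l, n) = 11*l + 12*n (c(l, n) = n + (5 + 6)*(l + n) = n + 11*(l + n) = n + (11*l + 11*n) = 11*l + 12*n)
V(P) = -112 - 7*P² + 434*P (V(P) = -7*((P² - 62*P) + 16) = -7*(16 + P² - 62*P) = -112 - 7*P² + 434*P)
√(-4783 + V(c(-1, 5))) = √(-4783 + (-112 - 7*(11*(-1) + 12*5)² + 434*(11*(-1) + 12*5))) = √(-4783 + (-112 - 7*(-11 + 60)² + 434*(-11 + 60))) = √(-4783 + (-112 - 7*49² + 434*49)) = √(-4783 + (-112 - 7*2401 + 21266)) = √(-4783 + (-112 - 16807 + 21266)) = √(-4783 + 4347) = √(-436) = 2*I*√109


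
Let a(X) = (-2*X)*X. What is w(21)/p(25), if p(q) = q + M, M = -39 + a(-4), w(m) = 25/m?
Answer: -25/966 ≈ -0.025880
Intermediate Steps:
a(X) = -2*X²
M = -71 (M = -39 - 2*(-4)² = -39 - 2*16 = -39 - 32 = -71)
p(q) = -71 + q (p(q) = q - 71 = -71 + q)
w(21)/p(25) = (25/21)/(-71 + 25) = (25*(1/21))/(-46) = (25/21)*(-1/46) = -25/966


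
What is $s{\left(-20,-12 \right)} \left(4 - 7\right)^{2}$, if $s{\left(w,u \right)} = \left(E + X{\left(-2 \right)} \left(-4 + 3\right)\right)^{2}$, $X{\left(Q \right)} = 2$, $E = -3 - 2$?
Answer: $441$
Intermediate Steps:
$E = -5$ ($E = -3 - 2 = -5$)
$s{\left(w,u \right)} = 49$ ($s{\left(w,u \right)} = \left(-5 + 2 \left(-4 + 3\right)\right)^{2} = \left(-5 + 2 \left(-1\right)\right)^{2} = \left(-5 - 2\right)^{2} = \left(-7\right)^{2} = 49$)
$s{\left(-20,-12 \right)} \left(4 - 7\right)^{2} = 49 \left(4 - 7\right)^{2} = 49 \left(-3\right)^{2} = 49 \cdot 9 = 441$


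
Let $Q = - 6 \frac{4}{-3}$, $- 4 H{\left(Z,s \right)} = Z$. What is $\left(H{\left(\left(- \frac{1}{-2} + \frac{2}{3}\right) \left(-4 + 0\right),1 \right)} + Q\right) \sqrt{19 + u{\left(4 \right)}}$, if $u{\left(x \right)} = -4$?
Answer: $\frac{55 \sqrt{15}}{6} \approx 35.502$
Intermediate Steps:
$H{\left(Z,s \right)} = - \frac{Z}{4}$
$Q = 8$ ($Q = - 6 \cdot 4 \left(- \frac{1}{3}\right) = \left(-6\right) \left(- \frac{4}{3}\right) = 8$)
$\left(H{\left(\left(- \frac{1}{-2} + \frac{2}{3}\right) \left(-4 + 0\right),1 \right)} + Q\right) \sqrt{19 + u{\left(4 \right)}} = \left(- \frac{\left(- \frac{1}{-2} + \frac{2}{3}\right) \left(-4 + 0\right)}{4} + 8\right) \sqrt{19 - 4} = \left(- \frac{\left(\left(-1\right) \left(- \frac{1}{2}\right) + 2 \cdot \frac{1}{3}\right) \left(-4\right)}{4} + 8\right) \sqrt{15} = \left(- \frac{\left(\frac{1}{2} + \frac{2}{3}\right) \left(-4\right)}{4} + 8\right) \sqrt{15} = \left(- \frac{\frac{7}{6} \left(-4\right)}{4} + 8\right) \sqrt{15} = \left(\left(- \frac{1}{4}\right) \left(- \frac{14}{3}\right) + 8\right) \sqrt{15} = \left(\frac{7}{6} + 8\right) \sqrt{15} = \frac{55 \sqrt{15}}{6}$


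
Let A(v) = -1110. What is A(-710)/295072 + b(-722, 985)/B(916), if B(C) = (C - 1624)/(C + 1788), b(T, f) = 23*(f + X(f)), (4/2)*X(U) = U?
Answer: -1129740723785/8704624 ≈ -1.2979e+5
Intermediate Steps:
X(U) = U/2
b(T, f) = 69*f/2 (b(T, f) = 23*(f + f/2) = 23*(3*f/2) = 69*f/2)
B(C) = (-1624 + C)/(1788 + C)
A(-710)/295072 + b(-722, 985)/B(916) = -1110/295072 + ((69/2)*985)/(((-1624 + 916)/(1788 + 916))) = -1110*1/295072 + 67965/(2*((-708/2704))) = -555/147536 + 67965/(2*(((1/2704)*(-708)))) = -555/147536 + 67965/(2*(-177/676)) = -555/147536 + (67965/2)*(-676/177) = -555/147536 - 7657390/59 = -1129740723785/8704624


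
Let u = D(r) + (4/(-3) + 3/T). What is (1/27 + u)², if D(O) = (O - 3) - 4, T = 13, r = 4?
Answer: 2036329/123201 ≈ 16.529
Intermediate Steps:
D(O) = -7 + O (D(O) = (-3 + O) - 4 = -7 + O)
u = -160/39 (u = (-7 + 4) + (4/(-3) + 3/13) = -3 + (4*(-⅓) + 3*(1/13)) = -3 + (-4/3 + 3/13) = -3 - 43/39 = -160/39 ≈ -4.1026)
(1/27 + u)² = (1/27 - 160/39)² = (-1427/351)² = 2036329/123201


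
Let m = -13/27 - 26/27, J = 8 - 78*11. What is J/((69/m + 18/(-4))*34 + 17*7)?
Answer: 325/634 ≈ 0.51262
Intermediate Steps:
J = -850 (J = 8 - 858 = -850)
m = -13/9 (m = -13*1/27 - 26*1/27 = -13/27 - 26/27 = -13/9 ≈ -1.4444)
J/((69/m + 18/(-4))*34 + 17*7) = -850/((69/(-13/9) + 18/(-4))*34 + 17*7) = -850/((69*(-9/13) + 18*(-1/4))*34 + 119) = -850/((-621/13 - 9/2)*34 + 119) = -850/(-1359/26*34 + 119) = -850/(-23103/13 + 119) = -850/(-21556/13) = -850*(-13/21556) = 325/634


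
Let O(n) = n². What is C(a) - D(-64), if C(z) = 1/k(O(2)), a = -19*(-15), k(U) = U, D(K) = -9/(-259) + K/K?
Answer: -813/1036 ≈ -0.78475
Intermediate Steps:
D(K) = 268/259 (D(K) = -9*(-1/259) + 1 = 9/259 + 1 = 268/259)
a = 285
C(z) = ¼ (C(z) = 1/(2²) = 1/4 = ¼)
C(a) - D(-64) = ¼ - 1*268/259 = ¼ - 268/259 = -813/1036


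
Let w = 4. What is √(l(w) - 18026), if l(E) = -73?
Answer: 3*I*√2011 ≈ 134.53*I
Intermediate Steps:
√(l(w) - 18026) = √(-73 - 18026) = √(-18099) = 3*I*√2011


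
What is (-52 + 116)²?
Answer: 4096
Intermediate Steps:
(-52 + 116)² = 64² = 4096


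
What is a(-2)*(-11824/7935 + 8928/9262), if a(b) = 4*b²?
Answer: -309361664/36746985 ≈ -8.4187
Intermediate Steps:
a(-2)*(-11824/7935 + 8928/9262) = (4*(-2)²)*(-11824/7935 + 8928/9262) = (4*4)*(-11824*1/7935 + 8928*(1/9262)) = 16*(-11824/7935 + 4464/4631) = 16*(-19335104/36746985) = -309361664/36746985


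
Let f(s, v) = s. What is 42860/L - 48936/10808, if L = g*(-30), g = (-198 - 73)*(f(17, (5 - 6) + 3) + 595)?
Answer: -1518879833/336099078 ≈ -4.5191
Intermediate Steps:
g = -165852 (g = (-198 - 73)*(17 + 595) = -271*612 = -165852)
L = 4975560 (L = -165852*(-30) = 4975560)
42860/L - 48936/10808 = 42860/4975560 - 48936/10808 = 42860*(1/4975560) - 48936*1/10808 = 2143/248778 - 6117/1351 = -1518879833/336099078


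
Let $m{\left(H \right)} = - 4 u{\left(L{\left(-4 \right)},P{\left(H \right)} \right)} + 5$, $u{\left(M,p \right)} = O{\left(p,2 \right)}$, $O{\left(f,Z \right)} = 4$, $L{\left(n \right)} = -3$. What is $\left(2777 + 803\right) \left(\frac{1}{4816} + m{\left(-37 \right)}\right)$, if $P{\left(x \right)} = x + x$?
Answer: $- \frac{47412625}{1204} \approx -39379.0$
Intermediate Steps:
$P{\left(x \right)} = 2 x$
$u{\left(M,p \right)} = 4$
$m{\left(H \right)} = -11$ ($m{\left(H \right)} = \left(-4\right) 4 + 5 = -16 + 5 = -11$)
$\left(2777 + 803\right) \left(\frac{1}{4816} + m{\left(-37 \right)}\right) = \left(2777 + 803\right) \left(\frac{1}{4816} - 11\right) = 3580 \left(\frac{1}{4816} - 11\right) = 3580 \left(- \frac{52975}{4816}\right) = - \frac{47412625}{1204}$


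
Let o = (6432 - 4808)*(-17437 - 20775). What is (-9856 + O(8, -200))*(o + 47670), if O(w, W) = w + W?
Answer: 623062593664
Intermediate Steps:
O(w, W) = W + w
o = -62056288 (o = 1624*(-38212) = -62056288)
(-9856 + O(8, -200))*(o + 47670) = (-9856 + (-200 + 8))*(-62056288 + 47670) = (-9856 - 192)*(-62008618) = -10048*(-62008618) = 623062593664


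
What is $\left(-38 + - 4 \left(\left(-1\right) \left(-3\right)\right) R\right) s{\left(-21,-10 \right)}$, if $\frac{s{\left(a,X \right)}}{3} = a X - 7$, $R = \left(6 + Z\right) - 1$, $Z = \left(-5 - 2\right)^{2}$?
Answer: $-417774$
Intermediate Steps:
$Z = 49$ ($Z = \left(-7\right)^{2} = 49$)
$R = 54$ ($R = \left(6 + 49\right) - 1 = 55 - 1 = 54$)
$s{\left(a,X \right)} = -21 + 3 X a$ ($s{\left(a,X \right)} = 3 \left(a X - 7\right) = 3 \left(X a - 7\right) = 3 \left(-7 + X a\right) = -21 + 3 X a$)
$\left(-38 + - 4 \left(\left(-1\right) \left(-3\right)\right) R\right) s{\left(-21,-10 \right)} = \left(-38 + - 4 \left(\left(-1\right) \left(-3\right)\right) 54\right) \left(-21 + 3 \left(-10\right) \left(-21\right)\right) = \left(-38 + \left(-4\right) 3 \cdot 54\right) \left(-21 + 630\right) = \left(-38 - 648\right) 609 = \left(-686\right) 609 = -417774$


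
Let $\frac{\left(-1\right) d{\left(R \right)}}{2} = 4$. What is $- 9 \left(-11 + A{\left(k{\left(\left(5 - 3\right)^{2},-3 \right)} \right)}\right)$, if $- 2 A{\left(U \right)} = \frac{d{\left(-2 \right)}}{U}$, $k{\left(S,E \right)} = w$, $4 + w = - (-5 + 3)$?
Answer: $117$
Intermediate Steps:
$w = -2$ ($w = -4 - \left(-5 + 3\right) = -4 - -2 = -4 + 2 = -2$)
$d{\left(R \right)} = -8$ ($d{\left(R \right)} = \left(-2\right) 4 = -8$)
$k{\left(S,E \right)} = -2$
$A{\left(U \right)} = \frac{4}{U}$ ($A{\left(U \right)} = - \frac{\left(-8\right) \frac{1}{U}}{2} = \frac{4}{U}$)
$- 9 \left(-11 + A{\left(k{\left(\left(5 - 3\right)^{2},-3 \right)} \right)}\right) = - 9 \left(-11 + \frac{4}{-2}\right) = - 9 \left(-11 + 4 \left(- \frac{1}{2}\right)\right) = - 9 \left(-11 - 2\right) = \left(-9\right) \left(-13\right) = 117$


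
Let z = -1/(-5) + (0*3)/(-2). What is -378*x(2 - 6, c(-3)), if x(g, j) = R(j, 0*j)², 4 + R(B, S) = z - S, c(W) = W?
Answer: -136458/25 ≈ -5458.3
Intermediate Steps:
z = ⅕ (z = -1*(-⅕) + 0*(-½) = ⅕ + 0 = ⅕ ≈ 0.20000)
R(B, S) = -19/5 - S (R(B, S) = -4 + (⅕ - S) = -19/5 - S)
x(g, j) = 361/25 (x(g, j) = (-19/5 - 0*j)² = (-19/5 - 1*0)² = (-19/5 + 0)² = (-19/5)² = 361/25)
-378*x(2 - 6, c(-3)) = -378*361/25 = -136458/25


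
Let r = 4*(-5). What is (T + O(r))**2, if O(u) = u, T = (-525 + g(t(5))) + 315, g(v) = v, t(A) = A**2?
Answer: 42025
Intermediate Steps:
r = -20
T = -185 (T = (-525 + 5**2) + 315 = (-525 + 25) + 315 = -500 + 315 = -185)
(T + O(r))**2 = (-185 - 20)**2 = (-205)**2 = 42025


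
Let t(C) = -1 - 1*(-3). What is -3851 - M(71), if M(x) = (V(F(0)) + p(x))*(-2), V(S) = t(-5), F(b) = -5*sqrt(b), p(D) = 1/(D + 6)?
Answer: -296217/77 ≈ -3847.0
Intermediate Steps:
p(D) = 1/(6 + D)
t(C) = 2 (t(C) = -1 + 3 = 2)
V(S) = 2
M(x) = -4 - 2/(6 + x) (M(x) = (2 + 1/(6 + x))*(-2) = -4 - 2/(6 + x))
-3851 - M(71) = -3851 - 2*(-13 - 2*71)/(6 + 71) = -3851 - 2*(-13 - 142)/77 = -3851 - 2*(-155)/77 = -3851 - 1*(-310/77) = -3851 + 310/77 = -296217/77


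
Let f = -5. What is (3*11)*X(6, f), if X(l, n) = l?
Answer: 198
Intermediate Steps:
(3*11)*X(6, f) = (3*11)*6 = 33*6 = 198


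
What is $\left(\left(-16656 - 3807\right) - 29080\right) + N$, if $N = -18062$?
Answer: $-67605$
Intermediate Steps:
$\left(\left(-16656 - 3807\right) - 29080\right) + N = \left(\left(-16656 - 3807\right) - 29080\right) - 18062 = \left(-20463 - 29080\right) - 18062 = -49543 - 18062 = -67605$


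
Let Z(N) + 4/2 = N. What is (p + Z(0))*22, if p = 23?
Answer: 462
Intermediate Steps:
Z(N) = -2 + N
(p + Z(0))*22 = (23 + (-2 + 0))*22 = (23 - 2)*22 = 21*22 = 462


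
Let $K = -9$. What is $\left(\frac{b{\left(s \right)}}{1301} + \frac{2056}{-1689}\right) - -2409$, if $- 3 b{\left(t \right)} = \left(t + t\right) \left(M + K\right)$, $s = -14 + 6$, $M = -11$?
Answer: $\frac{1763551695}{732463} \approx 2407.7$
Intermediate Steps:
$s = -8$
$b{\left(t \right)} = \frac{40 t}{3}$ ($b{\left(t \right)} = - \frac{\left(t + t\right) \left(-11 - 9\right)}{3} = - \frac{2 t \left(-20\right)}{3} = - \frac{\left(-40\right) t}{3} = \frac{40 t}{3}$)
$\left(\frac{b{\left(s \right)}}{1301} + \frac{2056}{-1689}\right) - -2409 = \left(\frac{\frac{40}{3} \left(-8\right)}{1301} + \frac{2056}{-1689}\right) - -2409 = \left(\left(- \frac{320}{3}\right) \frac{1}{1301} + 2056 \left(- \frac{1}{1689}\right)\right) + 2409 = \left(- \frac{320}{3903} - \frac{2056}{1689}\right) + 2409 = - \frac{951672}{732463} + 2409 = \frac{1763551695}{732463}$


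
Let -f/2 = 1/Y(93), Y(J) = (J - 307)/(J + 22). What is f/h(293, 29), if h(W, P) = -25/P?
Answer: -667/535 ≈ -1.2467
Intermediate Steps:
Y(J) = (-307 + J)/(22 + J)
f = 115/107 (f = -2*(22 + 93)/(-307 + 93) = -2/(-214/115) = -2*(-115/214) = 115/107 ≈ 1.0748)
f/h(293, 29) = 115/(107*((-25/29))) = 115/(107*((-25*1/29))) = 115/(107*(-25/29)) = (115/107)*(-29/25) = -667/535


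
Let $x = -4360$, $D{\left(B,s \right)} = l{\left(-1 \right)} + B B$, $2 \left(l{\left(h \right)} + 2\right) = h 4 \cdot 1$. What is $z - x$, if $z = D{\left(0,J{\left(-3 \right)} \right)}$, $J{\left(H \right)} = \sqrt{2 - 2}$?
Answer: $4356$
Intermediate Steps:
$J{\left(H \right)} = 0$ ($J{\left(H \right)} = \sqrt{0} = 0$)
$l{\left(h \right)} = -2 + 2 h$ ($l{\left(h \right)} = -2 + \frac{h 4 \cdot 1}{2} = -2 + \frac{4 h 1}{2} = -2 + \frac{4 h}{2} = -2 + 2 h$)
$D{\left(B,s \right)} = -4 + B^{2}$ ($D{\left(B,s \right)} = \left(-2 + 2 \left(-1\right)\right) + B B = \left(-2 - 2\right) + B^{2} = -4 + B^{2}$)
$z = -4$ ($z = -4 + 0^{2} = -4 + 0 = -4$)
$z - x = -4 - -4360 = -4 + 4360 = 4356$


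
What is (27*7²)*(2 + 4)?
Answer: 7938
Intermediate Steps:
(27*7²)*(2 + 4) = (27*49)*6 = 1323*6 = 7938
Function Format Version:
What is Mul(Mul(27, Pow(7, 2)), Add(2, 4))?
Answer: 7938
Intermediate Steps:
Mul(Mul(27, Pow(7, 2)), Add(2, 4)) = Mul(Mul(27, 49), 6) = Mul(1323, 6) = 7938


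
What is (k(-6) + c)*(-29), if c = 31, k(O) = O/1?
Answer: -725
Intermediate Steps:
k(O) = O (k(O) = O*1 = O)
(k(-6) + c)*(-29) = (-6 + 31)*(-29) = 25*(-29) = -725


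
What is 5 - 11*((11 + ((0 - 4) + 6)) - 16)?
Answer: 38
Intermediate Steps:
5 - 11*((11 + ((0 - 4) + 6)) - 16) = 5 - 11*((11 + (-4 + 6)) - 16) = 5 - 11*((11 + 2) - 16) = 5 - 11*(13 - 16) = 5 - 11*(-3) = 5 + 33 = 38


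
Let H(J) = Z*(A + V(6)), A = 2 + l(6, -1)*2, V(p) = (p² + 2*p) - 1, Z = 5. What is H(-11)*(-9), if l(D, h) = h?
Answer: -2115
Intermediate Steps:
V(p) = -1 + p² + 2*p
A = 0 (A = 2 - 1*2 = 2 - 2 = 0)
H(J) = 235 (H(J) = 5*(0 + (-1 + 6² + 2*6)) = 5*(0 + (-1 + 36 + 12)) = 5*(0 + 47) = 5*47 = 235)
H(-11)*(-9) = 235*(-9) = -2115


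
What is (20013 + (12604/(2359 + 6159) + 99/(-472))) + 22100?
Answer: 84660126927/2010248 ≈ 42114.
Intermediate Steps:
(20013 + (12604/(2359 + 6159) + 99/(-472))) + 22100 = (20013 + (12604/8518 + 99*(-1/472))) + 22100 = (20013 + (12604*(1/8518) - 99/472)) + 22100 = (20013 + (6302/4259 - 99/472)) + 22100 = (20013 + 2552903/2010248) + 22100 = 40233646127/2010248 + 22100 = 84660126927/2010248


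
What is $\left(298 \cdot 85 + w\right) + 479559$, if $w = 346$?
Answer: $505235$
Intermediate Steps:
$\left(298 \cdot 85 + w\right) + 479559 = \left(298 \cdot 85 + 346\right) + 479559 = \left(25330 + 346\right) + 479559 = 25676 + 479559 = 505235$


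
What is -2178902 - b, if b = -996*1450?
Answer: -734702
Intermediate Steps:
b = -1444200
-2178902 - b = -2178902 - 1*(-1444200) = -2178902 + 1444200 = -734702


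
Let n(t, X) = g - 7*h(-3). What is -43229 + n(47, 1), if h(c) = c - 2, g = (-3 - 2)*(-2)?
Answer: -43184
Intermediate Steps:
g = 10 (g = -5*(-2) = 10)
h(c) = -2 + c
n(t, X) = 45 (n(t, X) = 10 - 7*(-2 - 3) = 10 - 7*(-5) = 10 + 35 = 45)
-43229 + n(47, 1) = -43229 + 45 = -43184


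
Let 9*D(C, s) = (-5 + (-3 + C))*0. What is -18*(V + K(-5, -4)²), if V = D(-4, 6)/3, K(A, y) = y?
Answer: -288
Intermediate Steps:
D(C, s) = 0 (D(C, s) = ((-5 + (-3 + C))*0)/9 = ((-8 + C)*0)/9 = (⅑)*0 = 0)
V = 0 (V = 0/3 = 0*(⅓) = 0)
-18*(V + K(-5, -4)²) = -18*(0 + (-4)²) = -18*(0 + 16) = -18*16 = -288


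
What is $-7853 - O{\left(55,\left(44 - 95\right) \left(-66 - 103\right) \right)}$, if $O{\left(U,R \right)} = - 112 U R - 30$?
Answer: $53085217$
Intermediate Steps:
$O{\left(U,R \right)} = -30 - 112 R U$ ($O{\left(U,R \right)} = - 112 R U - 30 = -30 - 112 R U$)
$-7853 - O{\left(55,\left(44 - 95\right) \left(-66 - 103\right) \right)} = -7853 - \left(-30 - 112 \left(44 - 95\right) \left(-66 - 103\right) 55\right) = -7853 - \left(-30 - 112 \left(\left(-51\right) \left(-169\right)\right) 55\right) = -7853 - \left(-30 - 965328 \cdot 55\right) = -7853 - \left(-30 - 53093040\right) = -7853 - -53093070 = -7853 + 53093070 = 53085217$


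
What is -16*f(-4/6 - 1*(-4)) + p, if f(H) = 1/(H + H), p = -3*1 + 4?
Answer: -7/5 ≈ -1.4000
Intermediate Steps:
p = 1 (p = -3 + 4 = 1)
f(H) = 1/(2*H)
-16*f(-4/6 - 1*(-4)) + p = -8/(-4/6 - 1*(-4)) + 1 = -8/(-4*⅙ + 4) + 1 = -8/(-⅔ + 4) + 1 = -8/10/3 + 1 = -8*3/10 + 1 = -16*3/20 + 1 = -12/5 + 1 = -7/5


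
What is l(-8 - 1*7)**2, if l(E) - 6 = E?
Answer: 81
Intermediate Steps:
l(E) = 6 + E
l(-8 - 1*7)**2 = (6 + (-8 - 1*7))**2 = (6 + (-8 - 7))**2 = (6 - 15)**2 = (-9)**2 = 81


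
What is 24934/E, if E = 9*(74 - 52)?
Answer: 12467/99 ≈ 125.93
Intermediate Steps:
E = 198 (E = 9*22 = 198)
24934/E = 24934/198 = 24934*(1/198) = 12467/99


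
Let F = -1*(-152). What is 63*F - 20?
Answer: 9556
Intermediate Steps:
F = 152
63*F - 20 = 63*152 - 20 = 9576 - 20 = 9556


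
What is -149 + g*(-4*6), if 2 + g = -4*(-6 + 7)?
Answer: -5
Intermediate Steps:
g = -6 (g = -2 - 4*(-6 + 7) = -2 - 4*1 = -2 - 4 = -6)
-149 + g*(-4*6) = -149 - (-24)*6 = -149 - 6*(-24) = -149 + 144 = -5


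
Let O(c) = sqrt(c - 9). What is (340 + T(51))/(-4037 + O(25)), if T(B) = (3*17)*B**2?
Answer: -132991/4033 ≈ -32.976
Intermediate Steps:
O(c) = sqrt(-9 + c)
T(B) = 51*B**2
(340 + T(51))/(-4037 + O(25)) = (340 + 51*51**2)/(-4037 + sqrt(-9 + 25)) = (340 + 51*2601)/(-4037 + sqrt(16)) = (340 + 132651)/(-4037 + 4) = 132991/(-4033) = 132991*(-1/4033) = -132991/4033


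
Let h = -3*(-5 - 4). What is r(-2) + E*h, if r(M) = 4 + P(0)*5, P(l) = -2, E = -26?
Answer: -708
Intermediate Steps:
r(M) = -6 (r(M) = 4 - 2*5 = 4 - 10 = -6)
h = 27 (h = -3*(-9) = 27)
r(-2) + E*h = -6 - 26*27 = -6 - 702 = -708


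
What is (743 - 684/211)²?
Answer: 24363775921/44521 ≈ 5.4724e+5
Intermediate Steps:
(743 - 684/211)² = (156089/211)² = 24363775921/44521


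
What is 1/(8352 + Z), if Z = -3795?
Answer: 1/4557 ≈ 0.00021944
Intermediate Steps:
1/(8352 + Z) = 1/(8352 - 3795) = 1/4557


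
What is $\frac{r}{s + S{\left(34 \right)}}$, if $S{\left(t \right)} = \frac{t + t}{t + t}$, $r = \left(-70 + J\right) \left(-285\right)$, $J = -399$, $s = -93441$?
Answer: $- \frac{26733}{18688} \approx -1.4305$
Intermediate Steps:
$r = 133665$ ($r = \left(-70 - 399\right) \left(-285\right) = \left(-469\right) \left(-285\right) = 133665$)
$S{\left(t \right)} = 1$ ($S{\left(t \right)} = \frac{2 t}{2 t} = 2 t \frac{1}{2 t} = 1$)
$\frac{r}{s + S{\left(34 \right)}} = \frac{133665}{-93441 + 1} = \frac{133665}{-93440} = 133665 \left(- \frac{1}{93440}\right) = - \frac{26733}{18688}$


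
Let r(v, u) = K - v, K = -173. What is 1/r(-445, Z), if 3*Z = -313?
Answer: 1/272 ≈ 0.0036765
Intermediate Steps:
Z = -313/3 (Z = (1/3)*(-313) = -313/3 ≈ -104.33)
r(v, u) = -173 - v
1/r(-445, Z) = 1/(-173 - 1*(-445)) = 1/(-173 + 445) = 1/272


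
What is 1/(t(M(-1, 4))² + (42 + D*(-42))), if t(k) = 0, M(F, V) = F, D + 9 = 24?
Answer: -1/588 ≈ -0.0017007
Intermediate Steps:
D = 15 (D = -9 + 24 = 15)
1/(t(M(-1, 4))² + (42 + D*(-42))) = 1/(0² + (42 + 15*(-42))) = 1/(0 + (42 - 630)) = 1/(0 - 588) = 1/(-588) = -1/588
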